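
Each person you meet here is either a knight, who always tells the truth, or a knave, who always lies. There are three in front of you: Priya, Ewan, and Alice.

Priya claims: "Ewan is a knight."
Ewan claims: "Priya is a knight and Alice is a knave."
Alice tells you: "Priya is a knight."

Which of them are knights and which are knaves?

Consider Priya. Suppose Priya is a knight.
Then no assignment of the remaining roles makes every statement match its speaker's type — contradiction.
So Priya is a knave.
With that fixed, Ewan's statement is false, so Ewan is a knave.
With that fixed, Alice's statement is false, so Alice is a knave.

Priya: knave, Ewan: knave, Alice: knave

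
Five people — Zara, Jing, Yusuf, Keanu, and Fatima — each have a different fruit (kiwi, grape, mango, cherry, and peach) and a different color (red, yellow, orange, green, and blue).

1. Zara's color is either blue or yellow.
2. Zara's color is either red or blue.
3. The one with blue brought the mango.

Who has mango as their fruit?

With clues 1–3, Fatima, Jing, Keanu, and Yusuf are impossible for the one with fruit mango.
That leaves Zara.

Zara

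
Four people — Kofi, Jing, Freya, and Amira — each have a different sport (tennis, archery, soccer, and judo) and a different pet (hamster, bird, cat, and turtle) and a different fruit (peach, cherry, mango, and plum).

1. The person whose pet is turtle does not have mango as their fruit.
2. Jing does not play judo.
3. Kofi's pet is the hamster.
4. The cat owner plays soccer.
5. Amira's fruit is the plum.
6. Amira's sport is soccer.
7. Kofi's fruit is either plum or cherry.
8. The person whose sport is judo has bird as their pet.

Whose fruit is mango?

With clues 1–5, Amira is impossible for the one with fruit mango.
With clues 1–7, Kofi is impossible for the one with fruit mango.
With clues 1–8, Jing is impossible for the one with fruit mango.
That leaves Freya.

Freya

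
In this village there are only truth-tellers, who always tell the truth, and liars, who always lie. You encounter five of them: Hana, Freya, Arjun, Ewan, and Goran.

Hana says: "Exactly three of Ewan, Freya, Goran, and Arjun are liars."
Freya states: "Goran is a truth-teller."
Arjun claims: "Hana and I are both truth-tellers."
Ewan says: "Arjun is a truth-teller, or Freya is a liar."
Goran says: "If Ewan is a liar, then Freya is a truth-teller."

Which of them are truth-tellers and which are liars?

Consider Hana. Suppose Hana is a truth-teller.
Then no assignment of the remaining roles makes every statement match its speaker's type — contradiction.
So Hana is a liar.
With that fixed, Arjun's statement is false, so Arjun is a liar.
Consider Freya. Suppose Freya is a liar.
Then no assignment of the remaining roles makes every statement match its speaker's type — contradiction.
So Freya is a truth-teller.
With that fixed, Ewan's statement is false, so Ewan is a liar.
With that fixed, Goran's statement is true, so Goran is a truth-teller.

Hana: liar, Freya: truth-teller, Arjun: liar, Ewan: liar, Goran: truth-teller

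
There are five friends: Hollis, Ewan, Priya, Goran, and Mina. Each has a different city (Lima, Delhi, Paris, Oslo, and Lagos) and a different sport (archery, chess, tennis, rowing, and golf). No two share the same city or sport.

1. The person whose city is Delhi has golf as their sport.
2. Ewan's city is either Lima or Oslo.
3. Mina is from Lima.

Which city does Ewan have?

Oslo

With clues 1–2, Delhi, Lagos, and Paris are impossible for Ewan's city.
With clues 1–3, Lima is impossible for Ewan's city.
That leaves Oslo.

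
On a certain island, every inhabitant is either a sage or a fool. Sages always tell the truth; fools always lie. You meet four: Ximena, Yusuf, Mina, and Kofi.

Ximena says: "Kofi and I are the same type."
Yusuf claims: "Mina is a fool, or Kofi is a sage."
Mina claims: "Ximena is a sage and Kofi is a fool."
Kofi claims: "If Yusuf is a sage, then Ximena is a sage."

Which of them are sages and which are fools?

Consider Ximena. Suppose Ximena is a fool.
Then no assignment of the remaining roles makes every statement match its speaker's type — contradiction.
So Ximena is a sage.
With that fixed, Kofi's statement is true, so Kofi is a sage.
With that fixed, Yusuf's statement is true, so Yusuf is a sage.
With that fixed, Mina's statement is false, so Mina is a fool.

Ximena: sage, Yusuf: sage, Mina: fool, Kofi: sage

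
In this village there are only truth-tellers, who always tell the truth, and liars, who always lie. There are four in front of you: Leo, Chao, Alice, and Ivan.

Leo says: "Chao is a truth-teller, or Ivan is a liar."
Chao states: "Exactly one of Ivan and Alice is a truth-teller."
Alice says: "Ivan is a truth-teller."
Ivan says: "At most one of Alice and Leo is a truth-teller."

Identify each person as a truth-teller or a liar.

Leo: liar, Chao: liar, Alice: truth-teller, Ivan: truth-teller

Consider Leo. Suppose Leo is a truth-teller.
Then no assignment of the remaining roles makes every statement match its speaker's type — contradiction.
So Leo is a liar.
With that fixed, Ivan's statement is true, so Ivan is a truth-teller.
With that fixed, Alice's statement is true, so Alice is a truth-teller.
With that fixed, Chao's statement is false, so Chao is a liar.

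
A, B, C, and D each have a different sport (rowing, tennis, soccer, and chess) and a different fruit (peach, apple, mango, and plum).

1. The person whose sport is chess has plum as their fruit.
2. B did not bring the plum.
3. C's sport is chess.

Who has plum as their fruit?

With clues 1–2, B is impossible for the one with fruit plum.
With clues 1–3, A and D are impossible for the one with fruit plum.
That leaves C.

C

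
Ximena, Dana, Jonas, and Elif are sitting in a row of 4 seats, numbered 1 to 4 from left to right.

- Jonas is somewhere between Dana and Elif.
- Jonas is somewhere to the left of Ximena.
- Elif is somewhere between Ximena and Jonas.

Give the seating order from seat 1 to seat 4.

From clue 1: Jonas is in {2,3}.
From clues 1–2: Jonas → seat 2.
From clues 1–3: Dana → seat 1, Elif → seat 3, Ximena → seat 4.

Dana, Jonas, Elif, Ximena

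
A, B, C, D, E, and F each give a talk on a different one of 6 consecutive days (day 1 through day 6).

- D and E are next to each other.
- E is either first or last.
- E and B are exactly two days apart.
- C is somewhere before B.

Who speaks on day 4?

With clues 1–2, D and E are ruled out for day 4.
With clues 1–4, A, C, and F are ruled out for day 4.
So day 4 is B.

B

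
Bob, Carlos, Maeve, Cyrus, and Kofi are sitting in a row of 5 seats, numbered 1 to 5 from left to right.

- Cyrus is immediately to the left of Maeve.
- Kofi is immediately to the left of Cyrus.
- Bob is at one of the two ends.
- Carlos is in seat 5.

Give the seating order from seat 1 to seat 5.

From clue 1: Maeve is in {2,3,4,5}.
From clues 1–2: Maeve is in {3,4,5}.
From clues 1–3: Bob is in {1,5}.
From clues 1–4: Bob → seat 1, Kofi → seat 2, Cyrus → seat 3, Maeve → seat 4, Carlos → seat 5.

Bob, Kofi, Cyrus, Maeve, Carlos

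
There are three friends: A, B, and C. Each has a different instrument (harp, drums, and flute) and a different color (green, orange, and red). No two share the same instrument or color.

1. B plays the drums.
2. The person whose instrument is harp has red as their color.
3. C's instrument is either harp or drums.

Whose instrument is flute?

Clue 1 rules out B for the one with instrument flute.
With clues 1–3, C is impossible for the one with instrument flute.
That leaves A.

A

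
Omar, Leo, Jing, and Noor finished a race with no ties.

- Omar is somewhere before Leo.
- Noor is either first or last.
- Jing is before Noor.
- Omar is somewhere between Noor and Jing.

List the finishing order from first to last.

Jing, Omar, Leo, Noor

From clue 1: Omar is in {1,2,3}.
From clues 1–2: Noor is in {1,4}.
From clues 1–3: Noor → place 4.
From clues 1–4: Jing → place 1, Omar → place 2, Leo → place 3.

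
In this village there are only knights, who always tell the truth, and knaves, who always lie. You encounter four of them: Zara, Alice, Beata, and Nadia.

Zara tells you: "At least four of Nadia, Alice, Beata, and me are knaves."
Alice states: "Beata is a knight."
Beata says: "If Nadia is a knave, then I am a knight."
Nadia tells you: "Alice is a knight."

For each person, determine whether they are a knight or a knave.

Consider Zara. Suppose Zara is a knight.
Then Zara's own statement would have to be true, but it can't be — contradiction.
So Zara is a knave.
Consider Alice. Suppose Alice is a knave.
Then no assignment of the remaining roles makes every statement match its speaker's type — contradiction.
So Alice is a knight.
With that fixed, Nadia's statement is true, so Nadia is a knight.
With that fixed, Beata's statement is true, so Beata is a knight.

Zara: knave, Alice: knight, Beata: knight, Nadia: knight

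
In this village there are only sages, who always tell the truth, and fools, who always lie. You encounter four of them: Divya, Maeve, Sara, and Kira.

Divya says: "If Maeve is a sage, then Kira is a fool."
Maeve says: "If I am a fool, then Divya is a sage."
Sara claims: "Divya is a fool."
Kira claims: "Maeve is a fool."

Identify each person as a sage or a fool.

Divya: sage, Maeve: sage, Sara: fool, Kira: fool

Consider Divya. Suppose Divya is a fool.
Then no assignment of the remaining roles makes every statement match its speaker's type — contradiction.
So Divya is a sage.
With that fixed, Maeve's statement is true, so Maeve is a sage.
With that fixed, Sara's statement is false, so Sara is a fool.
With that fixed, Kira's statement is false, so Kira is a fool.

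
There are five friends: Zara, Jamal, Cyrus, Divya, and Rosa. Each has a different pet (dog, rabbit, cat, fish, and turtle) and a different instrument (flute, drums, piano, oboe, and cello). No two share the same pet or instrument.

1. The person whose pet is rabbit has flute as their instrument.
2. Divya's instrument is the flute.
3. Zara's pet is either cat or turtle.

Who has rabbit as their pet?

With clues 1–2, Cyrus, Jamal, Rosa, and Zara are impossible for the one with pet rabbit.
That leaves Divya.

Divya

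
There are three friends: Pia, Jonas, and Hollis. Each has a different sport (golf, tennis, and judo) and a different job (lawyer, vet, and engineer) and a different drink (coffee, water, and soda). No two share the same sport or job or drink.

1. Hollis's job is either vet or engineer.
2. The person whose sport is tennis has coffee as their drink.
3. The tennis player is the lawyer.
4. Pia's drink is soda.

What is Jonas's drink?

coffee

With clues 1–4, soda and water are impossible for Jonas's drink.
That leaves coffee.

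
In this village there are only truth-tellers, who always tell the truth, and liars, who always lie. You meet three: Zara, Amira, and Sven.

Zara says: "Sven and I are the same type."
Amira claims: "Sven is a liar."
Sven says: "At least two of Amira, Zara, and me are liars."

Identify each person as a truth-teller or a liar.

Consider Zara. Suppose Zara is a truth-teller.
Then no assignment of the remaining roles makes every statement match its speaker's type — contradiction.
So Zara is a liar.
Consider Amira. Suppose Amira is a truth-teller.
Then whichever role Sven has, Sven's statement has the wrong truth value — contradiction.
So Amira is a liar.
With that fixed, Sven's statement is true, so Sven is a truth-teller.

Zara: liar, Amira: liar, Sven: truth-teller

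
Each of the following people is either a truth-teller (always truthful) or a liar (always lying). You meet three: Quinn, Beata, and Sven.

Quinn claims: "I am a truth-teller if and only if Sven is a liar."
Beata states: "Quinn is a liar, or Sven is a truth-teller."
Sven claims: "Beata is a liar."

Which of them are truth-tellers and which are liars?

Quinn: liar, Beata: truth-teller, Sven: liar

Consider Quinn. Suppose Quinn is a truth-teller.
Then no assignment of the remaining roles makes every statement match its speaker's type — contradiction.
So Quinn is a liar.
With that fixed, Beata's statement is true, so Beata is a truth-teller.
With that fixed, Sven's statement is false, so Sven is a liar.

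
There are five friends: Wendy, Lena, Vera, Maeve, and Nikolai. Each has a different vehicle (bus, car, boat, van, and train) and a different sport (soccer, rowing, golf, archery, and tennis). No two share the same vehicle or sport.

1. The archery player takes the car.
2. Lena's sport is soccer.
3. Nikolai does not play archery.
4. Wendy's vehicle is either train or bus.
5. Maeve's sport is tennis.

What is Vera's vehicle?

With clues 1–5, boat, bus, train, and van are impossible for Vera's vehicle.
That leaves car.

car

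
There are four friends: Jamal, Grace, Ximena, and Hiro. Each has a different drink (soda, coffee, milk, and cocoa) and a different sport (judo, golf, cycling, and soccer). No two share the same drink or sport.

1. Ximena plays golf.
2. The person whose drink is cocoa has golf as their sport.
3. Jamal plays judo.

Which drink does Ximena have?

cocoa

With clues 1–2, coffee, milk, and soda are impossible for Ximena's drink.
That leaves cocoa.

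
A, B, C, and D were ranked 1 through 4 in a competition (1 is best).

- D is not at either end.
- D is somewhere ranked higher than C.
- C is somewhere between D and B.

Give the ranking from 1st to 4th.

A, D, C, B

From clue 1: D is in {2,3}.
From clues 1–2: C is in {3,4}.
From clues 1–3: A → rank 1, D → rank 2, C → rank 3, B → rank 4.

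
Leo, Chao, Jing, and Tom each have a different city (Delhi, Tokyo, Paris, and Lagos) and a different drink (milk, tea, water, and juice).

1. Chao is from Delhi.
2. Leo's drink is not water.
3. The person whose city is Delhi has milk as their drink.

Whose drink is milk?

Chao

With clues 1–3, Jing, Leo, and Tom are impossible for the one with drink milk.
That leaves Chao.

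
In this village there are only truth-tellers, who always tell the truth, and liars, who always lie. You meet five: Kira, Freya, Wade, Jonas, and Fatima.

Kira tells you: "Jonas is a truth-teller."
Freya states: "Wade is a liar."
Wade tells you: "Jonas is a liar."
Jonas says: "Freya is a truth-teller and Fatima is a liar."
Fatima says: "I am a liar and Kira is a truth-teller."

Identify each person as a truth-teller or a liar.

Kira: liar, Freya: liar, Wade: truth-teller, Jonas: liar, Fatima: liar

Consider Kira. Suppose Kira is a truth-teller.
Then whichever role Fatima has, Fatima's statement has the wrong truth value — contradiction.
So Kira is a liar.
With that fixed, Fatima's statement is false, so Fatima is a liar.
Consider Freya. Suppose Freya is a truth-teller.
Then no assignment of the remaining roles makes every statement match its speaker's type — contradiction.
So Freya is a liar.
With that fixed, Jonas's statement is false, so Jonas is a liar.
With that fixed, Wade's statement is true, so Wade is a truth-teller.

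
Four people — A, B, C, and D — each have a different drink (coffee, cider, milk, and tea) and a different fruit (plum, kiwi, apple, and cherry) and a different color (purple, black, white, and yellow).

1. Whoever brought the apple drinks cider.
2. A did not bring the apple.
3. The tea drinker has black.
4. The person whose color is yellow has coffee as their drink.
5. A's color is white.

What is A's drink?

milk

With clues 1–2, cider is impossible for A's drink.
With clues 1–5, coffee and tea are impossible for A's drink.
That leaves milk.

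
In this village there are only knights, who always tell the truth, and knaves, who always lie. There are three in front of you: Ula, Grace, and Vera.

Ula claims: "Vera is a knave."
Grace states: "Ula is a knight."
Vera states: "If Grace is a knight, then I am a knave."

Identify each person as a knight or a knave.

Ula: knave, Grace: knave, Vera: knight

Consider Ula. Suppose Ula is a knight.
Then no assignment of the remaining roles makes every statement match its speaker's type — contradiction.
So Ula is a knave.
With that fixed, Grace's statement is false, so Grace is a knave.
With that fixed, Vera's statement is true, so Vera is a knight.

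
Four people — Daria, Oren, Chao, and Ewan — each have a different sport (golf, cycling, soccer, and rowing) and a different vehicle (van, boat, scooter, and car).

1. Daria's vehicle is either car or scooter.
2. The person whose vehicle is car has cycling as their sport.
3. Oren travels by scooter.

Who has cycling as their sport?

With clues 1–3, Chao, Ewan, and Oren are impossible for the one with sport cycling.
That leaves Daria.

Daria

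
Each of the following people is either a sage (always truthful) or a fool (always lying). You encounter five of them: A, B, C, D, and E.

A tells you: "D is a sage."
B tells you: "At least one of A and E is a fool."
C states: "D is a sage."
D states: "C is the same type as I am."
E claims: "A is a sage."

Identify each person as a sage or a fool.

Consider A. Suppose A is a fool.
Then no assignment of the remaining roles makes every statement match its speaker's type — contradiction.
So A is a sage.
With that fixed, E's statement is true, so E is a sage.
With that fixed, B's statement is false, so B is a fool.
Consider C. Suppose C is a fool.
Then whichever role D has, D's statement has the wrong truth value — contradiction.
So C is a sage.
Consider D. Suppose D is a fool.
Then A's statement comes out false, contradicting A being a sage.
So D is a sage.

A: sage, B: fool, C: sage, D: sage, E: sage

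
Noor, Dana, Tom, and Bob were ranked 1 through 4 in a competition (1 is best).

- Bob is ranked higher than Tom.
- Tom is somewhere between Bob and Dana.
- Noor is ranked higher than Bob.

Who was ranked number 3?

With clues 1–2, Bob is ruled out for rank 3.
With clues 1–3, Dana and Noor are ruled out for rank 3.
So rank 3 is Tom.

Tom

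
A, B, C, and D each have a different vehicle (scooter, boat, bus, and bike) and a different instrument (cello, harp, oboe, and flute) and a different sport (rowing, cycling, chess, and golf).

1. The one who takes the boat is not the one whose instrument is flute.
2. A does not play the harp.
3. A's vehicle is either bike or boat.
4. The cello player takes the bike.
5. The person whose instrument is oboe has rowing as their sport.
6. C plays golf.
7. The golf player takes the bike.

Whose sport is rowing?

A

With clues 1–6, C is impossible for the one with sport rowing.
With clues 1–7, B and D are impossible for the one with sport rowing.
That leaves A.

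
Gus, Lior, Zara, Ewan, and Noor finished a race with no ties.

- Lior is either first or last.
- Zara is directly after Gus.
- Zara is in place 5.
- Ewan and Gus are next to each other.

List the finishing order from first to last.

From clue 1: Lior is in {1,5}.
From clues 1–3: Lior → place 1, Gus → place 4, Zara → place 5.
From clues 1–4: Noor → place 2, Ewan → place 3.

Lior, Noor, Ewan, Gus, Zara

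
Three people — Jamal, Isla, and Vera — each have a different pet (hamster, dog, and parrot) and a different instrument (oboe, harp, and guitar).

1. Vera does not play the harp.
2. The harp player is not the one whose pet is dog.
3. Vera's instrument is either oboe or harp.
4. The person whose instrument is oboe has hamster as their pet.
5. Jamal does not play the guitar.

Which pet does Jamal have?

With clues 1–4, hamster is impossible for Jamal's pet.
With clues 1–5, dog is impossible for Jamal's pet.
That leaves parrot.

parrot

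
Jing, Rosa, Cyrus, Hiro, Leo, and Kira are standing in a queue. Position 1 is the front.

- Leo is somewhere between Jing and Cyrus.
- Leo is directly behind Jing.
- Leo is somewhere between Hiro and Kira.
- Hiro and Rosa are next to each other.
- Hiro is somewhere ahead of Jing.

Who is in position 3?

With clues 1–3, Cyrus, Hiro, Kira, and Rosa are ruled out for position 3.
With clues 1–5, Leo is ruled out for position 3.
So position 3 is Jing.

Jing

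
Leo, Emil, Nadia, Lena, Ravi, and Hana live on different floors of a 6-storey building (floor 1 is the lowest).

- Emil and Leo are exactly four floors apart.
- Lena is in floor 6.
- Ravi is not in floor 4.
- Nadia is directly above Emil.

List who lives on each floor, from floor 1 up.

From clue 1: Leo is in {1,2,5,6}.
From clues 1–2: Lena → floor 6.
From clues 1–3: Leo is in {1,5}.
From clues 1–4: Emil → floor 1, Nadia → floor 2, Ravi → floor 3, Hana → floor 4, Leo → floor 5.

Emil, Nadia, Ravi, Hana, Leo, Lena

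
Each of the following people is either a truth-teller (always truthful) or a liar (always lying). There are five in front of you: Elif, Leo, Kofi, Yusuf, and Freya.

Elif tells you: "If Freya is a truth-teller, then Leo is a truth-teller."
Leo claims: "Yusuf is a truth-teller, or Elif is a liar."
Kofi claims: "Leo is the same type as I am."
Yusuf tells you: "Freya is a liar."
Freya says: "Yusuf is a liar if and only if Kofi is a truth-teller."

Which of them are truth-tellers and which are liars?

Elif: truth-teller, Leo: truth-teller, Kofi: truth-teller, Yusuf: truth-teller, Freya: liar

Consider Elif. Suppose Elif is a liar.
Then no assignment of the remaining roles makes every statement match its speaker's type — contradiction.
So Elif is a truth-teller.
Consider Leo. Suppose Leo is a liar.
Then whichever role Kofi has, Kofi's statement has the wrong truth value — contradiction.
So Leo is a truth-teller.
Consider Kofi. Suppose Kofi is a liar.
Then no assignment of the remaining roles makes every statement match its speaker's type — contradiction.
So Kofi is a truth-teller.
Consider Yusuf. Suppose Yusuf is a liar.
Then Leo's statement comes out false, contradicting Leo being a truth-teller.
So Yusuf is a truth-teller.
With that fixed, Freya's statement is false, so Freya is a liar.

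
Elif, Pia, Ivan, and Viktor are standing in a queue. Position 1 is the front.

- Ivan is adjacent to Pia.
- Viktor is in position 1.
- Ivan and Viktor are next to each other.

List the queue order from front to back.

Viktor, Ivan, Pia, Elif

From clues 1–2: Viktor → position 1.
From clues 1–3: Ivan → position 2, Pia → position 3, Elif → position 4.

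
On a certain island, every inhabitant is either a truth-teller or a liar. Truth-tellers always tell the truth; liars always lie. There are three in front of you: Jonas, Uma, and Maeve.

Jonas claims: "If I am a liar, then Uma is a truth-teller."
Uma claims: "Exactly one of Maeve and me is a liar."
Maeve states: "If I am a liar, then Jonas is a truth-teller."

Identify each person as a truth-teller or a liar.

Jonas: liar, Uma: liar, Maeve: liar

Consider Jonas. Suppose Jonas is a truth-teller.
Then no assignment of the remaining roles makes every statement match its speaker's type — contradiction.
So Jonas is a liar.
Consider Uma. Suppose Uma is a truth-teller.
Then Jonas's statement comes out true, contradicting Jonas being a liar.
So Uma is a liar.
Consider Maeve. Suppose Maeve is a truth-teller.
Then Uma's statement comes out true, contradicting Uma being a liar.
So Maeve is a liar.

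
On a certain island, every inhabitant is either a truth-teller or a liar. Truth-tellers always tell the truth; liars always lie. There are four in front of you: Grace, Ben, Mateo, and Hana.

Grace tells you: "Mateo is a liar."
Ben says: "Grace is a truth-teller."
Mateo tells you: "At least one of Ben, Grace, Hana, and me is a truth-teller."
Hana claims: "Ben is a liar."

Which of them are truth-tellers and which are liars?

Grace: liar, Ben: liar, Mateo: truth-teller, Hana: truth-teller

Consider Grace. Suppose Grace is a truth-teller.
Then no assignment of the remaining roles makes every statement match its speaker's type — contradiction.
So Grace is a liar.
With that fixed, Ben's statement is false, so Ben is a liar.
With that fixed, Hana's statement is true, so Hana is a truth-teller.
With that fixed, Mateo's statement is true, so Mateo is a truth-teller.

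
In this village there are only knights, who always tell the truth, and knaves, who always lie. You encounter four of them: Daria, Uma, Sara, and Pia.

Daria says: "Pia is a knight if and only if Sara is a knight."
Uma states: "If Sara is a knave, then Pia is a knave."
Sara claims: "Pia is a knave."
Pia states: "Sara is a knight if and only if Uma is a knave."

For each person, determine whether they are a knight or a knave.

Daria: knave, Uma: knight, Sara: knight, Pia: knave

Consider Daria. Suppose Daria is a knight.
Then no assignment of the remaining roles makes every statement match its speaker's type — contradiction.
So Daria is a knave.
Consider Uma. Suppose Uma is a knave.
Then no assignment of the remaining roles makes every statement match its speaker's type — contradiction.
So Uma is a knight.
Consider Sara. Suppose Sara is a knave.
Then no assignment of the remaining roles makes every statement match its speaker's type — contradiction.
So Sara is a knight.
With that fixed, Pia's statement is false, so Pia is a knave.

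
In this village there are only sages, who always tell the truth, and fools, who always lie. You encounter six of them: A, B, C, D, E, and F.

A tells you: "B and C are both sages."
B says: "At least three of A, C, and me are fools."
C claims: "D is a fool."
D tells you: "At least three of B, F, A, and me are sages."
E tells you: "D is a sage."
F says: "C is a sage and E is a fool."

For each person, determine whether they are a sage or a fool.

A: fool, B: fool, C: sage, D: fool, E: fool, F: sage

Consider A. Suppose A is a sage.
Then no assignment of the remaining roles makes every statement match its speaker's type — contradiction.
So A is a fool.
Consider B. Suppose B is a sage.
Then B's own statement would have to be true, but it can't be — contradiction.
So B is a fool.
With that fixed, D's statement is false, so D is a fool.
With that fixed, E's statement is false, so E is a fool.
With that fixed, C's statement is true, so C is a sage.
With that fixed, F's statement is true, so F is a sage.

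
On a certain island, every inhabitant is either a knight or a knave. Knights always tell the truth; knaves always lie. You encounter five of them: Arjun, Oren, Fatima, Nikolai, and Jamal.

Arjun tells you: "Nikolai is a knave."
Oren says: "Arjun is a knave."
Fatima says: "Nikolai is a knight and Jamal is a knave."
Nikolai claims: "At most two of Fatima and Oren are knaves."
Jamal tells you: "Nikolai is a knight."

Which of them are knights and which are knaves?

Regardless of anyone's role, Nikolai's statement is true, so Nikolai is a knight.
With that fixed, Jamal's statement is true, so Jamal is a knight.
With that fixed, Arjun's statement is false, so Arjun is a knave.
With that fixed, Oren's statement is true, so Oren is a knight.
With that fixed, Fatima's statement is false, so Fatima is a knave.

Arjun: knave, Oren: knight, Fatima: knave, Nikolai: knight, Jamal: knight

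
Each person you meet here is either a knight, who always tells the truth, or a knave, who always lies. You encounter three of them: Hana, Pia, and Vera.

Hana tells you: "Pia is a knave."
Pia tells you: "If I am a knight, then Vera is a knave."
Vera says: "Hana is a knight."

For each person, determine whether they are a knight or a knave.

Hana: knave, Pia: knight, Vera: knave

Consider Hana. Suppose Hana is a knight.
Then no assignment of the remaining roles makes every statement match its speaker's type — contradiction.
So Hana is a knave.
With that fixed, Vera's statement is false, so Vera is a knave.
With that fixed, Pia's statement is true, so Pia is a knight.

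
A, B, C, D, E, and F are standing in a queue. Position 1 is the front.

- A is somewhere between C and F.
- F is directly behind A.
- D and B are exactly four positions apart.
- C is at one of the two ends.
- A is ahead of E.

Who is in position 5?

E

With clues 1–2, C is ruled out for position 5.
With clues 1–3, A is ruled out for position 5.
With clues 1–4, B and D are ruled out for position 5.
With clues 1–5, F is ruled out for position 5.
So position 5 is E.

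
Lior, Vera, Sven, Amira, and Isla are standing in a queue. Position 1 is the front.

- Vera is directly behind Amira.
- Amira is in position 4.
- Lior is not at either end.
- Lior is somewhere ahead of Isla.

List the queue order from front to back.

From clue 1: Vera is in {2,3,4,5}.
From clues 1–2: Amira → position 4, Vera → position 5.
From clues 1–3: Lior is in {2,3}.
From clues 1–4: Sven → position 1, Lior → position 2, Isla → position 3.

Sven, Lior, Isla, Amira, Vera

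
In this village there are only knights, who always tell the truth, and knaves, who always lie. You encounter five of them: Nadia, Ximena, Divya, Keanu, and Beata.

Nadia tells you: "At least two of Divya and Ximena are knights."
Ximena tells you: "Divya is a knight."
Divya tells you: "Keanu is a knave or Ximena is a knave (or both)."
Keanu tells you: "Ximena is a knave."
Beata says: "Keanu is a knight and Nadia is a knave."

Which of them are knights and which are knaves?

Consider Nadia. Suppose Nadia is a knave.
Then no assignment of the remaining roles makes every statement match its speaker's type — contradiction.
So Nadia is a knight.
With that fixed, Beata's statement is false, so Beata is a knave.
Consider Ximena. Suppose Ximena is a knave.
Then Nadia's statement comes out false, contradicting Nadia being a knight.
So Ximena is a knight.
With that fixed, Keanu's statement is false, so Keanu is a knave.
With that fixed, Divya's statement is true, so Divya is a knight.

Nadia: knight, Ximena: knight, Divya: knight, Keanu: knave, Beata: knave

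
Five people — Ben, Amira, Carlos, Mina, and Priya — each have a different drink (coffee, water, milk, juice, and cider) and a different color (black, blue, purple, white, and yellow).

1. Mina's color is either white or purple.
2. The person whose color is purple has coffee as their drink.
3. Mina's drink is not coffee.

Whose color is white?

With clues 1–3, Amira, Ben, Carlos, and Priya are impossible for the one with color white.
That leaves Mina.

Mina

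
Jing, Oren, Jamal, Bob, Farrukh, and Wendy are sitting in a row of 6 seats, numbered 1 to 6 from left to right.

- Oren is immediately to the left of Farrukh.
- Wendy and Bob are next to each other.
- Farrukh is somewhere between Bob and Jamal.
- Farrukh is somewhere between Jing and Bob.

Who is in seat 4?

With clues 1–3, Jamal is ruled out for seat 4.
With clues 1–4, Bob, Jing, Oren, and Wendy are ruled out for seat 4.
So seat 4 is Farrukh.

Farrukh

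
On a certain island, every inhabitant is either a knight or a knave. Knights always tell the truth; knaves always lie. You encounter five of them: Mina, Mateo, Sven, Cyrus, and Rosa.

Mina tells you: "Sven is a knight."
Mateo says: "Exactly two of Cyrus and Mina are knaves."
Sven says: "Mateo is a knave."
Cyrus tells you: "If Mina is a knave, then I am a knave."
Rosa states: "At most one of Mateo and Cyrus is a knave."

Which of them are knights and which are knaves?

Consider Mina. Suppose Mina is a knave.
Then whichever role Cyrus has, Cyrus's statement has the wrong truth value — contradiction.
So Mina is a knight.
With that fixed, Mateo's statement is false, so Mateo is a knave.
With that fixed, Sven's statement is true, so Sven is a knight.
With that fixed, Cyrus's statement is true, so Cyrus is a knight.
With that fixed, Rosa's statement is true, so Rosa is a knight.

Mina: knight, Mateo: knave, Sven: knight, Cyrus: knight, Rosa: knight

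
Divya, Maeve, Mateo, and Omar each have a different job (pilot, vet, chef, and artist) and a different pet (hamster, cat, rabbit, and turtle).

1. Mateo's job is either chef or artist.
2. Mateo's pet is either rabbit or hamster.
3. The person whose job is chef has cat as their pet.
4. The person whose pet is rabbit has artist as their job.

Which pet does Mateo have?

With clues 1–2, cat and turtle are impossible for Mateo's pet.
With clues 1–4, hamster is impossible for Mateo's pet.
That leaves rabbit.

rabbit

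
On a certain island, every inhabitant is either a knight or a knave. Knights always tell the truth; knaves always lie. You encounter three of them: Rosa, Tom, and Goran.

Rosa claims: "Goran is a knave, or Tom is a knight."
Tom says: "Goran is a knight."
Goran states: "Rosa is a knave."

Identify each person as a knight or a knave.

Rosa: knight, Tom: knave, Goran: knave

Consider Rosa. Suppose Rosa is a knave.
Then no assignment of the remaining roles makes every statement match its speaker's type — contradiction.
So Rosa is a knight.
With that fixed, Goran's statement is false, so Goran is a knave.
With that fixed, Tom's statement is false, so Tom is a knave.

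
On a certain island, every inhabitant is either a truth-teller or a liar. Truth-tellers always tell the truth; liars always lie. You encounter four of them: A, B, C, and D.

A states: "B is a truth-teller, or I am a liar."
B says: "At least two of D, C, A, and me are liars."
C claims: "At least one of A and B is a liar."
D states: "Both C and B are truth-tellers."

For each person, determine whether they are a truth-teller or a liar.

A: truth-teller, B: truth-teller, C: liar, D: liar

Consider A. Suppose A is a liar.
Then A's own statement would have to be false, but it can't be — contradiction.
So A is a truth-teller.
Consider B. Suppose B is a liar.
Then A's statement comes out false, contradicting A being a truth-teller.
So B is a truth-teller.
With that fixed, C's statement is false, so C is a liar.
With that fixed, D's statement is false, so D is a liar.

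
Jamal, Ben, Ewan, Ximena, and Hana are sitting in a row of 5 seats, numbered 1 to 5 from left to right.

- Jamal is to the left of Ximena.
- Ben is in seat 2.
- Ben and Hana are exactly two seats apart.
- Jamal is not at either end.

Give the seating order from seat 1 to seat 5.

Ewan, Ben, Jamal, Hana, Ximena

From clue 1: Jamal is in {1,2,3,4}.
From clues 1–2: Ben → seat 2.
From clues 1–3: Hana → seat 4.
From clues 1–4: Ewan → seat 1, Jamal → seat 3, Ximena → seat 5.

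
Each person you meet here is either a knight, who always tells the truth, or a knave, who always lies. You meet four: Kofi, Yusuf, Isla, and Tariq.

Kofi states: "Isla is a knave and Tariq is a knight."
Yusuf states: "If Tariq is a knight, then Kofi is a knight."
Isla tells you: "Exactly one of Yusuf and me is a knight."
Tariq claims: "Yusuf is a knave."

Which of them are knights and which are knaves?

Kofi: knave, Yusuf: knave, Isla: knight, Tariq: knight

Consider Kofi. Suppose Kofi is a knight.
Then no assignment of the remaining roles makes every statement match its speaker's type — contradiction.
So Kofi is a knave.
Consider Yusuf. Suppose Yusuf is a knight.
Then whichever role Isla has, Isla's statement has the wrong truth value — contradiction.
So Yusuf is a knave.
With that fixed, Tariq's statement is true, so Tariq is a knight.
Consider Isla. Suppose Isla is a knave.
Then Kofi's statement comes out true, contradicting Kofi being a knave.
So Isla is a knight.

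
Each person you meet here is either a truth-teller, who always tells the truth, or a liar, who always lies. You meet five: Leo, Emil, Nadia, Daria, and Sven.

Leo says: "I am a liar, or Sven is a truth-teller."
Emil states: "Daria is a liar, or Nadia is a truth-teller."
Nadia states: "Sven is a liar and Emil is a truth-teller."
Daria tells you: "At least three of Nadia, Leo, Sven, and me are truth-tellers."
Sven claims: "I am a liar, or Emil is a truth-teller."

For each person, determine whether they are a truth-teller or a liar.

Leo: truth-teller, Emil: truth-teller, Nadia: liar, Daria: liar, Sven: truth-teller

Consider Leo. Suppose Leo is a liar.
Then Leo's own statement would have to be false, but it can't be — contradiction.
So Leo is a truth-teller.
Consider Emil. Suppose Emil is a liar.
Then whichever role Sven has, Sven's statement has the wrong truth value — contradiction.
So Emil is a truth-teller.
With that fixed, Sven's statement is true, so Sven is a truth-teller.
With that fixed, Nadia's statement is false, so Nadia is a liar.
Consider Daria. Suppose Daria is a truth-teller.
Then Emil's statement comes out false, contradicting Emil being a truth-teller.
So Daria is a liar.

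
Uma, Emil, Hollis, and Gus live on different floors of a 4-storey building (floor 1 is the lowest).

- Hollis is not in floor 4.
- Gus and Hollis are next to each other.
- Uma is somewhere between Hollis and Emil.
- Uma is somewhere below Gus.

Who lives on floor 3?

With clues 1–3, Emil and Gus are ruled out for floor 3.
With clues 1–4, Uma is ruled out for floor 3.
So floor 3 is Hollis.

Hollis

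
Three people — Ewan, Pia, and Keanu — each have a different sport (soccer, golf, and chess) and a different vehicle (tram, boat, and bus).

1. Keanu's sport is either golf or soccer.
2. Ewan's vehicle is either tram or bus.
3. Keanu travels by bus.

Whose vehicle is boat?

Pia

With clues 1–2, Ewan is impossible for the one with vehicle boat.
With clues 1–3, Keanu is impossible for the one with vehicle boat.
That leaves Pia.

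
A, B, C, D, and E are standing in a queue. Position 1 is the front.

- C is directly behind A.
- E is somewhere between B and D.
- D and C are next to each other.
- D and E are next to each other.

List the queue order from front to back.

A, C, D, E, B

From clue 1: A is in {1,2,3,4}.
From clues 1–2: E is in {2,4}.
From clues 1–3: A is in {1,3}.
From clues 1–4: A → position 1, C → position 2, D → position 3, E → position 4, B → position 5.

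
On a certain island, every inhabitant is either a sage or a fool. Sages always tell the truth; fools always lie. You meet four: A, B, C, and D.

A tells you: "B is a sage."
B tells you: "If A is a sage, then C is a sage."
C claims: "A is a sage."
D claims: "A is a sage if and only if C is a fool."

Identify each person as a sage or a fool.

Consider A. Suppose A is a fool.
Then no assignment of the remaining roles makes every statement match its speaker's type — contradiction.
So A is a sage.
With that fixed, C's statement is true, so C is a sage.
With that fixed, D's statement is false, so D is a fool.
With that fixed, B's statement is true, so B is a sage.

A: sage, B: sage, C: sage, D: fool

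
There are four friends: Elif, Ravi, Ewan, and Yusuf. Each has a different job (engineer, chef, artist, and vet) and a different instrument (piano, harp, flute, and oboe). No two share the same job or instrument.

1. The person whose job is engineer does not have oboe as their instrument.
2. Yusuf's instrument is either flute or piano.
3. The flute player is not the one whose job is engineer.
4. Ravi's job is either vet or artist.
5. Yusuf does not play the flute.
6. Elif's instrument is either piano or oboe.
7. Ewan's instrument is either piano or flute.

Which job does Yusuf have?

With clues 1–7, artist, chef, and vet are impossible for Yusuf's job.
That leaves engineer.

engineer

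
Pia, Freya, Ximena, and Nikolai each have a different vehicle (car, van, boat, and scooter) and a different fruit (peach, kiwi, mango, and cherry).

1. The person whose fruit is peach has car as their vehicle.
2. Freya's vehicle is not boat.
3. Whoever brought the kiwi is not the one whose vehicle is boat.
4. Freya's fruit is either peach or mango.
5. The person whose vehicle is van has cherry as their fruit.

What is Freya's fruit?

peach

With clues 1–4, cherry and kiwi are impossible for Freya's fruit.
With clues 1–5, mango is impossible for Freya's fruit.
That leaves peach.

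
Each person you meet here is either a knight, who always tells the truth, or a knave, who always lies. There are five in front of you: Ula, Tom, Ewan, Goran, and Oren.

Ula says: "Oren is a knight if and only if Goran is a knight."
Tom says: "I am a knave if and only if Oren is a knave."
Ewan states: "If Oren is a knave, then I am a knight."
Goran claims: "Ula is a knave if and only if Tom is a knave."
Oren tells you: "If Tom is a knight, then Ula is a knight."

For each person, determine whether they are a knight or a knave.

Consider Ula. Suppose Ula is a knave.
Then no assignment of the remaining roles makes every statement match its speaker's type — contradiction.
So Ula is a knight.
With that fixed, Oren's statement is true, so Oren is a knight.
With that fixed, Ewan's statement is true, so Ewan is a knight.
Consider Tom. Suppose Tom is a knave.
Then no assignment of the remaining roles makes every statement match its speaker's type — contradiction.
So Tom is a knight.
With that fixed, Goran's statement is true, so Goran is a knight.

Ula: knight, Tom: knight, Ewan: knight, Goran: knight, Oren: knight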